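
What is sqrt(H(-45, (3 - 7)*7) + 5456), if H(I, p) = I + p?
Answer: sqrt(5383) ≈ 73.369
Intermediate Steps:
sqrt(H(-45, (3 - 7)*7) + 5456) = sqrt((-45 + (3 - 7)*7) + 5456) = sqrt((-45 - 4*7) + 5456) = sqrt((-45 - 28) + 5456) = sqrt(-73 + 5456) = sqrt(5383)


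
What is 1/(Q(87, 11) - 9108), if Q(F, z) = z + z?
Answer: -1/9086 ≈ -0.00011006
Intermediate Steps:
Q(F, z) = 2*z
1/(Q(87, 11) - 9108) = 1/(2*11 - 9108) = 1/(22 - 9108) = 1/(-9086) = -1/9086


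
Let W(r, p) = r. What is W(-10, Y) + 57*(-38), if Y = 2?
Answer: -2176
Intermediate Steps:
W(-10, Y) + 57*(-38) = -10 + 57*(-38) = -10 - 2166 = -2176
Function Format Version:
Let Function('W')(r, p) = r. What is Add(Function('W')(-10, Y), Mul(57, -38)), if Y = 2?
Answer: -2176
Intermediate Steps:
Add(Function('W')(-10, Y), Mul(57, -38)) = Add(-10, Mul(57, -38)) = Add(-10, -2166) = -2176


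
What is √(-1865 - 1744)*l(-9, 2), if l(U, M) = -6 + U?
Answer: -45*I*√401 ≈ -901.12*I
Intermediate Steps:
√(-1865 - 1744)*l(-9, 2) = √(-1865 - 1744)*(-6 - 9) = √(-3609)*(-15) = (3*I*√401)*(-15) = -45*I*√401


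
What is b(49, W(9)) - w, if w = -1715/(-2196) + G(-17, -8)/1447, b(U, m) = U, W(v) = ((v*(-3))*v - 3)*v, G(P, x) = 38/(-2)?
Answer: 153263107/3177612 ≈ 48.232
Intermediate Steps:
G(P, x) = -19 (G(P, x) = 38*(-½) = -19)
W(v) = v*(-3 - 3*v²) (W(v) = ((-3*v)*v - 3)*v = (-3*v² - 3)*v = (-3 - 3*v²)*v = v*(-3 - 3*v²))
w = 2439881/3177612 (w = -1715/(-2196) - 19/1447 = -1715*(-1/2196) - 19*1/1447 = 1715/2196 - 19/1447 = 2439881/3177612 ≈ 0.76783)
b(49, W(9)) - w = 49 - 1*2439881/3177612 = 49 - 2439881/3177612 = 153263107/3177612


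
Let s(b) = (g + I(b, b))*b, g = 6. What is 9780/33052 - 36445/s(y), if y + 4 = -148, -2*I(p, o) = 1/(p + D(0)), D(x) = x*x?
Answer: 121350439/3015995 ≈ 40.236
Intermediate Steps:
D(x) = x**2
I(p, o) = -1/(2*p) (I(p, o) = -1/(2*(p + 0**2)) = -1/(2*(p + 0)) = -1/(2*p))
y = -152 (y = -4 - 148 = -152)
s(b) = b*(6 - 1/(2*b)) (s(b) = (6 - 1/(2*b))*b = b*(6 - 1/(2*b)))
9780/33052 - 36445/s(y) = 9780/33052 - 36445/(-1/2 + 6*(-152)) = 9780*(1/33052) - 36445/(-1/2 - 912) = 2445/8263 - 36445/(-1825/2) = 2445/8263 - 36445*(-2/1825) = 2445/8263 + 14578/365 = 121350439/3015995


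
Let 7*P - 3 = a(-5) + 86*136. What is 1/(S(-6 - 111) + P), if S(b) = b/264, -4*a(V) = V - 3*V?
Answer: 616/1029019 ≈ 0.00059863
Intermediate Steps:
a(V) = V/2 (a(V) = -(V - 3*V)/4 = -(-1)*V/2 = V/2)
S(b) = b/264 (S(b) = b*(1/264) = b/264)
P = 23393/14 (P = 3/7 + ((½)*(-5) + 86*136)/7 = 3/7 + (-5/2 + 11696)/7 = 3/7 + (⅐)*(23387/2) = 3/7 + 3341/2 = 23393/14 ≈ 1670.9)
1/(S(-6 - 111) + P) = 1/((-6 - 111)/264 + 23393/14) = 1/((1/264)*(-117) + 23393/14) = 1/(-39/88 + 23393/14) = 1/(1029019/616) = 616/1029019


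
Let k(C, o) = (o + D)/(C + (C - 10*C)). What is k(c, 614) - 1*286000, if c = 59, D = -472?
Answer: -67496071/236 ≈ -2.8600e+5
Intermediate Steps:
k(C, o) = -(-472 + o)/(8*C) (k(C, o) = (o - 472)/(C + (C - 10*C)) = (-472 + o)/(C - 9*C) = (-472 + o)/((-8*C)) = (-472 + o)*(-1/(8*C)) = -(-472 + o)/(8*C))
k(c, 614) - 1*286000 = (⅛)*(472 - 1*614)/59 - 1*286000 = (⅛)*(1/59)*(472 - 614) - 286000 = (⅛)*(1/59)*(-142) - 286000 = -71/236 - 286000 = -67496071/236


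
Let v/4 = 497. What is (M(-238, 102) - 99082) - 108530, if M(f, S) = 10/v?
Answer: -206366323/994 ≈ -2.0761e+5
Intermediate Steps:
v = 1988 (v = 4*497 = 1988)
M(f, S) = 5/994 (M(f, S) = 10/1988 = 10*(1/1988) = 5/994)
(M(-238, 102) - 99082) - 108530 = (5/994 - 99082) - 108530 = -98487503/994 - 108530 = -206366323/994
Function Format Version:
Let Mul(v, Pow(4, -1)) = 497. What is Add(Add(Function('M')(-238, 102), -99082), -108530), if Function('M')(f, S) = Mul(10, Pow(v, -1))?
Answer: Rational(-206366323, 994) ≈ -2.0761e+5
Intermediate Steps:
v = 1988 (v = Mul(4, 497) = 1988)
Function('M')(f, S) = Rational(5, 994) (Function('M')(f, S) = Mul(10, Pow(1988, -1)) = Mul(10, Rational(1, 1988)) = Rational(5, 994))
Add(Add(Function('M')(-238, 102), -99082), -108530) = Add(Add(Rational(5, 994), -99082), -108530) = Add(Rational(-98487503, 994), -108530) = Rational(-206366323, 994)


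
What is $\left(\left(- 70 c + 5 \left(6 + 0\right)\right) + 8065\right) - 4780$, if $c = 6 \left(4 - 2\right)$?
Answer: $2475$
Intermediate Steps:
$c = 12$ ($c = 6 \cdot 2 = 12$)
$\left(\left(- 70 c + 5 \left(6 + 0\right)\right) + 8065\right) - 4780 = \left(\left(\left(-70\right) 12 + 5 \left(6 + 0\right)\right) + 8065\right) - 4780 = \left(\left(-840 + 5 \cdot 6\right) + 8065\right) - 4780 = \left(\left(-840 + 30\right) + 8065\right) - 4780 = \left(-810 + 8065\right) - 4780 = 7255 - 4780 = 2475$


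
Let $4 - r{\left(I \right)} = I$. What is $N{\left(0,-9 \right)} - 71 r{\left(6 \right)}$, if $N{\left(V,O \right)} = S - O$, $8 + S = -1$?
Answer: $142$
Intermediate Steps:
$S = -9$ ($S = -8 - 1 = -9$)
$r{\left(I \right)} = 4 - I$
$N{\left(V,O \right)} = -9 - O$
$N{\left(0,-9 \right)} - 71 r{\left(6 \right)} = \left(-9 - -9\right) - 71 \left(4 - 6\right) = \left(-9 + 9\right) - 71 \left(4 - 6\right) = 0 - -142 = 0 + 142 = 142$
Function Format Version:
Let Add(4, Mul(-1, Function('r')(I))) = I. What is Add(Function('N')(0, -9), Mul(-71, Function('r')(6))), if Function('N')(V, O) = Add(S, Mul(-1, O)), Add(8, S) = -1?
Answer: 142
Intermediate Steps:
S = -9 (S = Add(-8, -1) = -9)
Function('r')(I) = Add(4, Mul(-1, I))
Function('N')(V, O) = Add(-9, Mul(-1, O))
Add(Function('N')(0, -9), Mul(-71, Function('r')(6))) = Add(Add(-9, Mul(-1, -9)), Mul(-71, Add(4, Mul(-1, 6)))) = Add(Add(-9, 9), Mul(-71, Add(4, -6))) = Add(0, Mul(-71, -2)) = Add(0, 142) = 142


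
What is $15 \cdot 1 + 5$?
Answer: $20$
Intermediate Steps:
$15 \cdot 1 + 5 = 15 + 5 = 20$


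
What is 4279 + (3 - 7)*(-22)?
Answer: 4367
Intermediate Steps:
4279 + (3 - 7)*(-22) = 4279 - 4*(-22) = 4279 + 88 = 4367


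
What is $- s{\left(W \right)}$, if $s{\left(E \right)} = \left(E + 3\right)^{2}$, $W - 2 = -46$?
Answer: $-1681$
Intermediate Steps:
$W = -44$ ($W = 2 - 46 = -44$)
$s{\left(E \right)} = \left(3 + E\right)^{2}$
$- s{\left(W \right)} = - \left(3 - 44\right)^{2} = - \left(-41\right)^{2} = \left(-1\right) 1681 = -1681$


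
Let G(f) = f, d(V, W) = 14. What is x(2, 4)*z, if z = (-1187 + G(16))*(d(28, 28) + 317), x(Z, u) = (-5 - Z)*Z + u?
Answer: 3876010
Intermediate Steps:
x(Z, u) = u + Z*(-5 - Z) (x(Z, u) = Z*(-5 - Z) + u = u + Z*(-5 - Z))
z = -387601 (z = (-1187 + 16)*(14 + 317) = -1171*331 = -387601)
x(2, 4)*z = (4 - 1*2**2 - 5*2)*(-387601) = (4 - 1*4 - 10)*(-387601) = (4 - 4 - 10)*(-387601) = -10*(-387601) = 3876010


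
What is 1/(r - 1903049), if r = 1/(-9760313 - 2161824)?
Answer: -11922137/22688410895714 ≈ -5.2547e-7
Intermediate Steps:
r = -1/11922137 (r = 1/(-11922137) = -1/11922137 ≈ -8.3878e-8)
1/(r - 1903049) = 1/(-1/11922137 - 1903049) = 1/(-22688410895714/11922137) = -11922137/22688410895714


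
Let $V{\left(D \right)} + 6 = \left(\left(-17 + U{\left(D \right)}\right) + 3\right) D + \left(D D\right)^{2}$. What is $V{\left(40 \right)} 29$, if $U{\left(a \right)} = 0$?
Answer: $74223586$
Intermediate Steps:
$V{\left(D \right)} = -6 + D^{4} - 14 D$ ($V{\left(D \right)} = -6 + \left(\left(\left(-17 + 0\right) + 3\right) D + \left(D D\right)^{2}\right) = -6 + \left(\left(-17 + 3\right) D + \left(D^{2}\right)^{2}\right) = -6 + \left(- 14 D + D^{4}\right) = -6 + \left(D^{4} - 14 D\right) = -6 + D^{4} - 14 D$)
$V{\left(40 \right)} 29 = \left(-6 + 40^{4} - 560\right) 29 = \left(-6 + 2560000 - 560\right) 29 = 2559434 \cdot 29 = 74223586$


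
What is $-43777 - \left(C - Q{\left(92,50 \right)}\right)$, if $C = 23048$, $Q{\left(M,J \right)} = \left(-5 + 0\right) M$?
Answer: $-67285$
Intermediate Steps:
$Q{\left(M,J \right)} = - 5 M$
$-43777 - \left(C - Q{\left(92,50 \right)}\right) = -43777 - \left(23048 - \left(-5\right) 92\right) = -43777 - \left(23048 - -460\right) = -43777 - \left(23048 + 460\right) = -43777 - 23508 = -67285$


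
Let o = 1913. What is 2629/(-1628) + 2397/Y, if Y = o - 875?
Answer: 17779/25604 ≈ 0.69438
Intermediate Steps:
Y = 1038 (Y = 1913 - 875 = 1038)
2629/(-1628) + 2397/Y = 2629/(-1628) + 2397/1038 = 2629*(-1/1628) + 2397*(1/1038) = -239/148 + 799/346 = 17779/25604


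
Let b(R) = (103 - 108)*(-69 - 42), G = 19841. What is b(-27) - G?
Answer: -19286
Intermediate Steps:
b(R) = 555 (b(R) = -5*(-111) = 555)
b(-27) - G = 555 - 1*19841 = 555 - 19841 = -19286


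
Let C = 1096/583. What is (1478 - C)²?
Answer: 740594494084/339889 ≈ 2.1789e+6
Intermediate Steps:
C = 1096/583 (C = 1096*(1/583) = 1096/583 ≈ 1.8799)
(1478 - C)² = (1478 - 1*1096/583)² = (1478 - 1096/583)² = (860578/583)² = 740594494084/339889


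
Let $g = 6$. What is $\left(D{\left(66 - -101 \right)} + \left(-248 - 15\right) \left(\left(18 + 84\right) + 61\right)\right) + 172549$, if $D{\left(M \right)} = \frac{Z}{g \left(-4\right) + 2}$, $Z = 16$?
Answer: $\frac{1426472}{11} \approx 1.2968 \cdot 10^{5}$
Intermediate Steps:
$D{\left(M \right)} = - \frac{8}{11}$ ($D{\left(M \right)} = \frac{1}{6 \left(-4\right) + 2} \cdot 16 = \frac{1}{-24 + 2} \cdot 16 = \frac{1}{-22} \cdot 16 = \left(- \frac{1}{22}\right) 16 = - \frac{8}{11}$)
$\left(D{\left(66 - -101 \right)} + \left(-248 - 15\right) \left(\left(18 + 84\right) + 61\right)\right) + 172549 = \left(- \frac{8}{11} + \left(-248 - 15\right) \left(\left(18 + 84\right) + 61\right)\right) + 172549 = \left(- \frac{8}{11} - 263 \left(102 + 61\right)\right) + 172549 = \left(- \frac{8}{11} - 42869\right) + 172549 = - \frac{471567}{11} + 172549 = \frac{1426472}{11}$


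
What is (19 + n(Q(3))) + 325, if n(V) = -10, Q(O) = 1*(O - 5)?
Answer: 334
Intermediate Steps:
Q(O) = -5 + O (Q(O) = 1*(-5 + O) = -5 + O)
(19 + n(Q(3))) + 325 = (19 - 10) + 325 = 9 + 325 = 334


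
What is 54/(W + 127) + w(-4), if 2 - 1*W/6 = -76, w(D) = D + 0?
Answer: -2326/595 ≈ -3.9092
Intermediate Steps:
w(D) = D
W = 468 (W = 12 - 6*(-76) = 12 + 456 = 468)
54/(W + 127) + w(-4) = 54/(468 + 127) - 4 = 54/595 - 4 = -2326/595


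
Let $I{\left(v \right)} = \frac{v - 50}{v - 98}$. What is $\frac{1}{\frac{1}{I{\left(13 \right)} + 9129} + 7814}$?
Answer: $\frac{776002}{6063679713} \approx 0.00012798$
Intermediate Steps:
$I{\left(v \right)} = \frac{-50 + v}{-98 + v}$
$\frac{1}{\frac{1}{I{\left(13 \right)} + 9129} + 7814} = \frac{1}{\frac{1}{\frac{-50 + 13}{-98 + 13} + 9129} + 7814} = \frac{1}{\frac{1}{\frac{1}{-85} \left(-37\right) + 9129} + 7814} = \frac{1}{\frac{1}{\left(- \frac{1}{85}\right) \left(-37\right) + 9129} + 7814} = \frac{1}{\frac{1}{\frac{37}{85} + 9129} + 7814} = \frac{1}{\frac{1}{\frac{776002}{85}} + 7814} = \frac{1}{\frac{85}{776002} + 7814} = \frac{1}{\frac{6063679713}{776002}} = \frac{776002}{6063679713}$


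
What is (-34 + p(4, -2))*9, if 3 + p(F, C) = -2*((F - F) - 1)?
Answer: -315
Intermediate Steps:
p(F, C) = -1 (p(F, C) = -3 - 2*((F - F) - 1) = -3 - 2*(0 - 1) = -3 - 2*(-1) = -3 + 2 = -1)
(-34 + p(4, -2))*9 = (-34 - 1)*9 = -35*9 = -315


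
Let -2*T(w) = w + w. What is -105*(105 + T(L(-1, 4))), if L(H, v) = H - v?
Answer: -11550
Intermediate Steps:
T(w) = -w (T(w) = -(w + w)/2 = -w)
-105*(105 + T(L(-1, 4))) = -105*(105 - (-1 - 1*4)) = -105*(105 - (-1 - 4)) = -105*(105 - 1*(-5)) = -105*(105 + 5) = -105*110 = -11550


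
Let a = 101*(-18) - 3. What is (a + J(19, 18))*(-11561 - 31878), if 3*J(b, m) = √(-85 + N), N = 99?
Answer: 79102419 - 43439*√14/3 ≈ 7.9048e+7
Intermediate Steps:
J(b, m) = √14/3 (J(b, m) = √(-85 + 99)/3 = √14/3)
a = -1821 (a = -1818 - 3 = -1821)
(a + J(19, 18))*(-11561 - 31878) = (-1821 + √14/3)*(-11561 - 31878) = (-1821 + √14/3)*(-43439) = 79102419 - 43439*√14/3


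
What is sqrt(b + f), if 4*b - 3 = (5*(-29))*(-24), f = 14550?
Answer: sqrt(61683)/2 ≈ 124.18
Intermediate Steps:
b = 3483/4 (b = 3/4 + ((5*(-29))*(-24))/4 = 3/4 + (-145*(-24))/4 = 3/4 + (1/4)*3480 = 3/4 + 870 = 3483/4 ≈ 870.75)
sqrt(b + f) = sqrt(3483/4 + 14550) = sqrt(61683/4) = sqrt(61683)/2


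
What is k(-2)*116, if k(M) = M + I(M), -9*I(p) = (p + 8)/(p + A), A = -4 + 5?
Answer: -464/3 ≈ -154.67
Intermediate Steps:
A = 1
I(p) = -(8 + p)/(9*(1 + p)) (I(p) = -(p + 8)/(9*(p + 1)) = -(8 + p)/(9*(1 + p)))
k(M) = M + (-8 - M)/(9*(1 + M))
k(-2)*116 = ((-8 - 1*(-2) + 9*(-2)*(1 - 2))/(9*(1 - 2)))*116 = ((⅑)*(-8 + 2 + 9*(-2)*(-1))/(-1))*116 = ((⅑)*(-1)*(-8 + 2 + 18))*116 = ((⅑)*(-1)*12)*116 = -4/3*116 = -464/3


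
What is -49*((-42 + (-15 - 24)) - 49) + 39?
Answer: 6409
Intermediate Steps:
-49*((-42 + (-15 - 24)) - 49) + 39 = -49*((-42 - 39) - 49) + 39 = -49*(-81 - 49) + 39 = -49*(-130) + 39 = 6370 + 39 = 6409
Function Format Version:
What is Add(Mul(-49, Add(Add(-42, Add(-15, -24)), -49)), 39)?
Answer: 6409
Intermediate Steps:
Add(Mul(-49, Add(Add(-42, Add(-15, -24)), -49)), 39) = Add(Mul(-49, Add(Add(-42, -39), -49)), 39) = Add(Mul(-49, Add(-81, -49)), 39) = Add(Mul(-49, -130), 39) = Add(6370, 39) = 6409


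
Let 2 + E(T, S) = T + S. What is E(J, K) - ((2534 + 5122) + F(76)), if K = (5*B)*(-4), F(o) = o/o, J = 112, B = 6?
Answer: -7667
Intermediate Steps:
F(o) = 1
K = -120 (K = (5*6)*(-4) = 30*(-4) = -120)
E(T, S) = -2 + S + T (E(T, S) = -2 + (T + S) = -2 + (S + T) = -2 + S + T)
E(J, K) - ((2534 + 5122) + F(76)) = (-2 - 120 + 112) - ((2534 + 5122) + 1) = -10 - (7656 + 1) = -10 - 1*7657 = -10 - 7657 = -7667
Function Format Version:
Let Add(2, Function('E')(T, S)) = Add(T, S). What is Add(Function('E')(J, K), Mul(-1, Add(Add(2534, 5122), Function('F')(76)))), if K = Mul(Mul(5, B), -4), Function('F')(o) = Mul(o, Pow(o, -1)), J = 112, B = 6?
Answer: -7667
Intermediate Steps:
Function('F')(o) = 1
K = -120 (K = Mul(Mul(5, 6), -4) = Mul(30, -4) = -120)
Function('E')(T, S) = Add(-2, S, T) (Function('E')(T, S) = Add(-2, Add(T, S)) = Add(-2, Add(S, T)) = Add(-2, S, T))
Add(Function('E')(J, K), Mul(-1, Add(Add(2534, 5122), Function('F')(76)))) = Add(Add(-2, -120, 112), Mul(-1, Add(Add(2534, 5122), 1))) = Add(-10, Mul(-1, Add(7656, 1))) = Add(-10, Mul(-1, 7657)) = Add(-10, -7657) = -7667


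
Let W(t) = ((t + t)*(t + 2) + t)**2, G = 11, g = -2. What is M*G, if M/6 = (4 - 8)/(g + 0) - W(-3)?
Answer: -462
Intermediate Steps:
W(t) = (t + 2*t*(2 + t))**2 (W(t) = ((2*t)*(2 + t) + t)**2 = (2*t*(2 + t) + t)**2 = (t + 2*t*(2 + t))**2)
M = -42 (M = 6*((4 - 8)/(-2 + 0) - (-3)**2*(5 + 2*(-3))**2) = 6*(-4/(-2) - 9*(5 - 6)**2) = 6*(-4*(-1/2) - 9*(-1)**2) = 6*(2 - 9) = 6*(-7) = -42)
M*G = -42*11 = -462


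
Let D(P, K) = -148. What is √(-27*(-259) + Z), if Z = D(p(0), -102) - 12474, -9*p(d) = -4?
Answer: I*√5629 ≈ 75.027*I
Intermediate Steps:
p(d) = 4/9 (p(d) = -⅑*(-4) = 4/9)
Z = -12622 (Z = -148 - 12474 = -12622)
√(-27*(-259) + Z) = √(-27*(-259) - 12622) = √(6993 - 12622) = √(-5629) = I*√5629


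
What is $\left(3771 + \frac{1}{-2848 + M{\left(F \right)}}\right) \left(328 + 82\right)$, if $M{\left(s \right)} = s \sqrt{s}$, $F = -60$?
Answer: $\frac{201165899965}{130111} + \frac{3075 i \sqrt{15}}{520444} \approx 1.5461 \cdot 10^{6} + 0.022883 i$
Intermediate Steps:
$M{\left(s \right)} = s^{\frac{3}{2}}$
$\left(3771 + \frac{1}{-2848 + M{\left(F \right)}}\right) \left(328 + 82\right) = \left(3771 + \frac{1}{-2848 + \left(-60\right)^{\frac{3}{2}}}\right) \left(328 + 82\right) = \left(3771 + \frac{1}{-2848 - 120 i \sqrt{15}}\right) 410 = 1546110 + \frac{410}{-2848 - 120 i \sqrt{15}}$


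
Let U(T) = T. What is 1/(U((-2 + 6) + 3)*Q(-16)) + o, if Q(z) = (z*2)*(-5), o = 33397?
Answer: 37404641/1120 ≈ 33397.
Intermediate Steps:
Q(z) = -10*z (Q(z) = (2*z)*(-5) = -10*z)
1/(U((-2 + 6) + 3)*Q(-16)) + o = 1/(((-2 + 6) + 3)*(-10*(-16))) + 33397 = 1/((4 + 3)*160) + 33397 = 1/(7*160) + 33397 = 1/1120 + 33397 = 37404641/1120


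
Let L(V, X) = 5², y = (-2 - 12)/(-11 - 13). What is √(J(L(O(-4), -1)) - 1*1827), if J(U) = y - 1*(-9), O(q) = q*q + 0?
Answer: I*√65427/6 ≈ 42.631*I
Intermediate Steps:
O(q) = q² (O(q) = q² + 0 = q²)
y = 7/12 (y = -14/(-24) = -14*(-1/24) = 7/12 ≈ 0.58333)
L(V, X) = 25
J(U) = 115/12 (J(U) = 7/12 - 1*(-9) = 7/12 + 9 = 115/12)
√(J(L(O(-4), -1)) - 1*1827) = √(115/12 - 1*1827) = √(115/12 - 1827) = √(-21809/12) = I*√65427/6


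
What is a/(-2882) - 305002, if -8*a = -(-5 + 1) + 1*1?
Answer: -7032126107/23056 ≈ -3.0500e+5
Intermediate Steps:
a = -5/8 (a = -(-(-5 + 1) + 1*1)/8 = -(-1*(-4) + 1)/8 = -(4 + 1)/8 = -⅛*5 = -5/8 ≈ -0.62500)
a/(-2882) - 305002 = -5/8/(-2882) - 305002 = -1/2882*(-5/8) - 305002 = 5/23056 - 305002 = -7032126107/23056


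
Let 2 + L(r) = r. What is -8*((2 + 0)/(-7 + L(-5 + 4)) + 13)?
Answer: -512/5 ≈ -102.40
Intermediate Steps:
L(r) = -2 + r
-8*((2 + 0)/(-7 + L(-5 + 4)) + 13) = -8*((2 + 0)/(-7 + (-2 + (-5 + 4))) + 13) = -8*(2/(-7 + (-2 - 1)) + 13) = -8*(2/(-7 - 3) + 13) = -8*(2/(-10) + 13) = -8*(2*(-⅒) + 13) = -8*(-⅕ + 13) = -8*64/5 = -512/5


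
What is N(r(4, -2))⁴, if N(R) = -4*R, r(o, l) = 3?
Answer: 20736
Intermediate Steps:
N(r(4, -2))⁴ = (-4*3)⁴ = (-12)⁴ = 20736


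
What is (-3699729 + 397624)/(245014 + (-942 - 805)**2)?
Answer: -3302105/3297023 ≈ -1.0015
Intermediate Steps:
(-3699729 + 397624)/(245014 + (-942 - 805)**2) = -3302105/(245014 + (-1747)**2) = -3302105/(245014 + 3052009) = -3302105/3297023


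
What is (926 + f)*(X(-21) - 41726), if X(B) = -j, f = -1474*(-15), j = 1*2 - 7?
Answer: -961084956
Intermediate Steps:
j = -5 (j = 2 - 7 = -5)
f = 22110
X(B) = 5 (X(B) = -1*(-5) = 5)
(926 + f)*(X(-21) - 41726) = (926 + 22110)*(5 - 41726) = 23036*(-41721) = -961084956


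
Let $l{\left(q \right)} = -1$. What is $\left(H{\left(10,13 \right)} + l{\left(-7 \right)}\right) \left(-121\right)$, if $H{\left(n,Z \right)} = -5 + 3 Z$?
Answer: $-3993$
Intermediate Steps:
$\left(H{\left(10,13 \right)} + l{\left(-7 \right)}\right) \left(-121\right) = \left(\left(-5 + 3 \cdot 13\right) - 1\right) \left(-121\right) = \left(\left(-5 + 39\right) - 1\right) \left(-121\right) = \left(34 - 1\right) \left(-121\right) = 33 \left(-121\right) = -3993$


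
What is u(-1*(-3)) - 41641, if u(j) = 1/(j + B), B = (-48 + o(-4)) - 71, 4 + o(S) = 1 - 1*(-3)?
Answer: -4830357/116 ≈ -41641.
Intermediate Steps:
o(S) = 0 (o(S) = -4 + (1 - 1*(-3)) = -4 + (1 + 3) = -4 + 4 = 0)
B = -119 (B = (-48 + 0) - 71 = -48 - 71 = -119)
u(j) = 1/(-119 + j) (u(j) = 1/(j - 119) = 1/(-119 + j))
u(-1*(-3)) - 41641 = 1/(-119 - 1*(-3)) - 41641 = 1/(-119 + 3) - 41641 = 1/(-116) - 41641 = -1/116 - 41641 = -4830357/116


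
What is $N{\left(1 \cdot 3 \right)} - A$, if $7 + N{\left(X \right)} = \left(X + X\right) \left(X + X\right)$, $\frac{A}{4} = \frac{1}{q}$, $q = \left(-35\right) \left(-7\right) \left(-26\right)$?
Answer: $\frac{92367}{3185} \approx 29.001$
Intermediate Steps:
$q = -6370$ ($q = 245 \left(-26\right) = -6370$)
$A = - \frac{2}{3185}$ ($A = \frac{4}{-6370} = 4 \left(- \frac{1}{6370}\right) = - \frac{2}{3185} \approx -0.00062794$)
$N{\left(X \right)} = -7 + 4 X^{2}$ ($N{\left(X \right)} = -7 + \left(X + X\right) \left(X + X\right) = -7 + 2 X 2 X = -7 + 4 X^{2}$)
$N{\left(1 \cdot 3 \right)} - A = \left(-7 + 4 \left(1 \cdot 3\right)^{2}\right) - - \frac{2}{3185} = \left(-7 + 4 \cdot 3^{2}\right) + \frac{2}{3185} = \left(-7 + 4 \cdot 9\right) + \frac{2}{3185} = \left(-7 + 36\right) + \frac{2}{3185} = 29 + \frac{2}{3185} = \frac{92367}{3185}$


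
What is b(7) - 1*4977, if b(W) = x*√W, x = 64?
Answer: -4977 + 64*√7 ≈ -4807.7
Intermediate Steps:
b(W) = 64*√W
b(7) - 1*4977 = 64*√7 - 1*4977 = 64*√7 - 4977 = -4977 + 64*√7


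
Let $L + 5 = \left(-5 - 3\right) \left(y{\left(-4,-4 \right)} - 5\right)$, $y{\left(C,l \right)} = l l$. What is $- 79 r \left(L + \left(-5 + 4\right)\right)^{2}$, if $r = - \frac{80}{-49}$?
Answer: $- \frac{55843520}{49} \approx -1.1397 \cdot 10^{6}$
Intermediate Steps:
$y{\left(C,l \right)} = l^{2}$
$L = -93$ ($L = -5 + \left(-5 - 3\right) \left(\left(-4\right)^{2} - 5\right) = -5 - 8 \left(16 - 5\right) = -5 - 88 = -93$)
$r = \frac{80}{49}$ ($r = \left(-80\right) \left(- \frac{1}{49}\right) = \frac{80}{49} \approx 1.6327$)
$- 79 r \left(L + \left(-5 + 4\right)\right)^{2} = \left(-79\right) \frac{80}{49} \left(-93 + \left(-5 + 4\right)\right)^{2} = - \frac{6320 \left(-93 - 1\right)^{2}}{49} = - \frac{6320 \left(-94\right)^{2}}{49} = \left(- \frac{6320}{49}\right) 8836 = - \frac{55843520}{49}$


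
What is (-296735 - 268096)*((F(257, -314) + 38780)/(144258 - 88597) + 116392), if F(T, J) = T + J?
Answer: -3659276744556885/55661 ≈ -6.5742e+10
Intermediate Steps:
F(T, J) = J + T
(-296735 - 268096)*((F(257, -314) + 38780)/(144258 - 88597) + 116392) = (-296735 - 268096)*(((-314 + 257) + 38780)/(144258 - 88597) + 116392) = -564831*((-57 + 38780)/55661 + 116392) = -564831*(38723*(1/55661) + 116392) = -564831*(38723/55661 + 116392) = -564831*6478533835/55661 = -3659276744556885/55661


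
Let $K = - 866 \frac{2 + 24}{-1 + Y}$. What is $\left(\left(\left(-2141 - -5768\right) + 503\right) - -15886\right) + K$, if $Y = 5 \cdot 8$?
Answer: $\frac{58316}{3} \approx 19439.0$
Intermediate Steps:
$Y = 40$
$K = - \frac{1732}{3}$ ($K = - 866 \frac{2 + 24}{-1 + 40} = - 866 \cdot \frac{26}{39} = - 866 \cdot 26 \cdot \frac{1}{39} = \left(-866\right) \frac{2}{3} = - \frac{1732}{3} \approx -577.33$)
$\left(\left(\left(-2141 - -5768\right) + 503\right) - -15886\right) + K = \left(\left(\left(-2141 - -5768\right) + 503\right) - -15886\right) - \frac{1732}{3} = \left(\left(\left(-2141 + 5768\right) + 503\right) + 15886\right) - \frac{1732}{3} = \left(\left(3627 + 503\right) + 15886\right) - \frac{1732}{3} = \left(4130 + 15886\right) - \frac{1732}{3} = 20016 - \frac{1732}{3} = \frac{58316}{3}$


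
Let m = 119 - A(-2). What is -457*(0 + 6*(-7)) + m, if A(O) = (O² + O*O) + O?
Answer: 19307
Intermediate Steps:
A(O) = O + 2*O² (A(O) = (O² + O²) + O = 2*O² + O = O + 2*O²)
m = 113 (m = 119 - (-2)*(1 + 2*(-2)) = 119 - (-2)*(1 - 4) = 119 - (-2)*(-3) = 119 - 1*6 = 119 - 6 = 113)
-457*(0 + 6*(-7)) + m = -457*(0 + 6*(-7)) + 113 = -457*(0 - 42) + 113 = -457*(-42) + 113 = 19194 + 113 = 19307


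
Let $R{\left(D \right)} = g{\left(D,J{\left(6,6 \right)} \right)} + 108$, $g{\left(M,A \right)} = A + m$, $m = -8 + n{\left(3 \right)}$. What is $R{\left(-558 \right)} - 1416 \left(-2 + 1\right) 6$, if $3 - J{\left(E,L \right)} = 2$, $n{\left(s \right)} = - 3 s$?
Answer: $8588$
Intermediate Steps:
$m = -17$ ($m = -8 - 9 = -17$)
$J{\left(E,L \right)} = 1$ ($J{\left(E,L \right)} = 3 - 2 = 1$)
$g{\left(M,A \right)} = -17 + A$ ($g{\left(M,A \right)} = A - 17 = -17 + A$)
$R{\left(D \right)} = 92$ ($R{\left(D \right)} = \left(-17 + 1\right) + 108 = -16 + 108 = 92$)
$R{\left(-558 \right)} - 1416 \left(-2 + 1\right) 6 = 92 - 1416 \left(-2 + 1\right) 6 = 92 - 1416 \left(\left(-1\right) 6\right) = 92 - 1416 \left(-6\right) = 92 - -8496 = 92 + 8496 = 8588$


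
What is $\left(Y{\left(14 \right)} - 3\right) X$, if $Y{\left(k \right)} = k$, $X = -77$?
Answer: $-847$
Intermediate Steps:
$\left(Y{\left(14 \right)} - 3\right) X = \left(14 - 3\right) \left(-77\right) = 11 \left(-77\right) = -847$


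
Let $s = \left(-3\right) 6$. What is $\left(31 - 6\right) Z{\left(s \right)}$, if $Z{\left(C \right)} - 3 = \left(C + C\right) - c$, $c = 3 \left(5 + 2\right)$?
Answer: $-1350$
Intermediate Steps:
$c = 21$ ($c = 3 \cdot 7 = 21$)
$s = -18$
$Z{\left(C \right)} = -18 + 2 C$ ($Z{\left(C \right)} = 3 + \left(\left(C + C\right) - 21\right) = 3 + \left(2 C - 21\right) = 3 + \left(-21 + 2 C\right) = -18 + 2 C$)
$\left(31 - 6\right) Z{\left(s \right)} = \left(31 - 6\right) \left(-18 + 2 \left(-18\right)\right) = 25 \left(-18 - 36\right) = 25 \left(-54\right) = -1350$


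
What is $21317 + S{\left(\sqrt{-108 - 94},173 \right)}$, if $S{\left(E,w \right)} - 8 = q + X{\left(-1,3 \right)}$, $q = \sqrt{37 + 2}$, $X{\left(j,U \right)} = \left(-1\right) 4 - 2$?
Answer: $21319 + \sqrt{39} \approx 21325.0$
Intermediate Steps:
$X{\left(j,U \right)} = -6$ ($X{\left(j,U \right)} = -4 - 2 = -6$)
$q = \sqrt{39} \approx 6.245$
$S{\left(E,w \right)} = 2 + \sqrt{39}$ ($S{\left(E,w \right)} = 8 - \left(6 - \sqrt{39}\right) = 2 + \sqrt{39}$)
$21317 + S{\left(\sqrt{-108 - 94},173 \right)} = 21317 + \left(2 + \sqrt{39}\right) = 21319 + \sqrt{39}$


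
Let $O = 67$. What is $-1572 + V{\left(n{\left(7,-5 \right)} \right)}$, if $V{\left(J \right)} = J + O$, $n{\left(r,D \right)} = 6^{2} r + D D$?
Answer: $-1228$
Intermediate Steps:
$n{\left(r,D \right)} = D^{2} + 36 r$ ($n{\left(r,D \right)} = 36 r + D^{2} = D^{2} + 36 r$)
$V{\left(J \right)} = 67 + J$ ($V{\left(J \right)} = J + 67 = 67 + J$)
$-1572 + V{\left(n{\left(7,-5 \right)} \right)} = -1572 + \left(67 + \left(\left(-5\right)^{2} + 36 \cdot 7\right)\right) = -1572 + \left(67 + \left(25 + 252\right)\right) = -1572 + \left(67 + 277\right) = -1572 + 344 = -1228$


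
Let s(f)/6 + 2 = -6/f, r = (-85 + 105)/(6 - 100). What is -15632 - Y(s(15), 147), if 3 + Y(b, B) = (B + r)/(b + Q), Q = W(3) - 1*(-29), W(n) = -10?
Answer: -16929444/1081 ≈ -15661.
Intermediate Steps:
r = -10/47 (r = 20/(-94) = 20*(-1/94) = -10/47 ≈ -0.21277)
s(f) = -12 - 36/f (s(f) = -12 + 6*(-6/f) = -12 - 36/f)
Q = 19 (Q = -10 - 1*(-29) = -10 + 29 = 19)
Y(b, B) = -3 + (-10/47 + B)/(19 + b) (Y(b, B) = -3 + (B - 10/47)/(b + 19) = -3 + (-10/47 + B)/(19 + b))
-15632 - Y(s(15), 147) = -15632 - (-2689/47 + 147 - 3*(-12 - 36/15))/(19 + (-12 - 36/15)) = -15632 - (-2689/47 + 147 - 3*(-12 - 36*1/15))/(19 + (-12 - 36*1/15)) = -15632 - (-2689/47 + 147 - 3*(-12 - 12/5))/(19 + (-12 - 12/5)) = -15632 - (-2689/47 + 147 - 3*(-72/5))/(19 - 72/5) = -15632 - (-2689/47 + 147 + 216/5)/23/5 = -15632 - 5*31252/(23*235) = -15632 - 1*31252/1081 = -15632 - 31252/1081 = -16929444/1081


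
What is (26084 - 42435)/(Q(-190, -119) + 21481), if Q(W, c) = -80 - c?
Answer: -16351/21520 ≈ -0.75980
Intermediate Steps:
(26084 - 42435)/(Q(-190, -119) + 21481) = (26084 - 42435)/((-80 - 1*(-119)) + 21481) = -16351/((-80 + 119) + 21481) = -16351/(39 + 21481) = -16351/21520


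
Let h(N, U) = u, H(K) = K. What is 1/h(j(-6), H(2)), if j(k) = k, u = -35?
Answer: -1/35 ≈ -0.028571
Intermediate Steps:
h(N, U) = -35
1/h(j(-6), H(2)) = 1/(-35) = -1/35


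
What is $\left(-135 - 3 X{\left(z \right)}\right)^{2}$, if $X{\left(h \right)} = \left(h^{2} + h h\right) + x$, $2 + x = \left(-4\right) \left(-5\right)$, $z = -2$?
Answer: $45369$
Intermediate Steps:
$x = 18$ ($x = -2 - -20 = -2 + 20 = 18$)
$X{\left(h \right)} = 18 + 2 h^{2}$ ($X{\left(h \right)} = \left(h^{2} + h h\right) + 18 = \left(h^{2} + h^{2}\right) + 18 = 2 h^{2} + 18 = 18 + 2 h^{2}$)
$\left(-135 - 3 X{\left(z \right)}\right)^{2} = \left(-135 - 3 \left(18 + 2 \left(-2\right)^{2}\right)\right)^{2} = \left(-135 - 3 \left(18 + 2 \cdot 4\right)\right)^{2} = \left(-135 - 3 \left(18 + 8\right)\right)^{2} = \left(-135 - 78\right)^{2} = \left(-213\right)^{2} = 45369$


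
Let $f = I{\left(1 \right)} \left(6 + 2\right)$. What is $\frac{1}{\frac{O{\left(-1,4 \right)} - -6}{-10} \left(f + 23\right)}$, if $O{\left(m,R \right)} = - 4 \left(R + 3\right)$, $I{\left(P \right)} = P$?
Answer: $\frac{5}{341} \approx 0.014663$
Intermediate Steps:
$O{\left(m,R \right)} = -12 - 4 R$ ($O{\left(m,R \right)} = - 4 \left(3 + R\right) = -12 - 4 R$)
$f = 8$ ($f = 1 \left(6 + 2\right) = 1 \cdot 8 = 8$)
$\frac{1}{\frac{O{\left(-1,4 \right)} - -6}{-10} \left(f + 23\right)} = \frac{1}{\frac{\left(-12 - 16\right) - -6}{-10} \left(8 + 23\right)} = \frac{1}{\left(\left(-12 - 16\right) + 6\right) \left(- \frac{1}{10}\right) 31} = \frac{1}{\left(-28 + 6\right) \left(- \frac{1}{10}\right) 31} = \frac{1}{\left(-22\right) \left(- \frac{1}{10}\right) 31} = \frac{1}{\frac{11}{5} \cdot 31} = \frac{1}{\frac{341}{5}} = \frac{5}{341}$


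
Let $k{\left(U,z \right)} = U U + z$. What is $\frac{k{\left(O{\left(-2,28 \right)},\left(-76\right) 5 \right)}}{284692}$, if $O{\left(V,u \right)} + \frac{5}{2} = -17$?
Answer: $\frac{1}{1138768} \approx 8.7814 \cdot 10^{-7}$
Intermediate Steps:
$O{\left(V,u \right)} = - \frac{39}{2}$ ($O{\left(V,u \right)} = - \frac{5}{2} - 17 = - \frac{39}{2}$)
$k{\left(U,z \right)} = z + U^{2}$ ($k{\left(U,z \right)} = U^{2} + z = z + U^{2}$)
$\frac{k{\left(O{\left(-2,28 \right)},\left(-76\right) 5 \right)}}{284692} = \frac{\left(-76\right) 5 + \left(- \frac{39}{2}\right)^{2}}{284692} = \left(-380 + \frac{1521}{4}\right) \frac{1}{284692} = \frac{1}{4} \cdot \frac{1}{284692} = \frac{1}{1138768}$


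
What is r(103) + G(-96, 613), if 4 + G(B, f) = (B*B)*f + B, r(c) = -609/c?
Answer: 581878115/103 ≈ 5.6493e+6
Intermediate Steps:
G(B, f) = -4 + B + f*B² (G(B, f) = -4 + ((B*B)*f + B) = -4 + (B²*f + B) = -4 + (f*B² + B) = -4 + (B + f*B²) = -4 + B + f*B²)
r(103) + G(-96, 613) = -609/103 + (-4 - 96 + 613*(-96)²) = -609*1/103 + (-4 - 96 + 613*9216) = -609/103 + (-4 - 96 + 5649408) = -609/103 + 5649308 = 581878115/103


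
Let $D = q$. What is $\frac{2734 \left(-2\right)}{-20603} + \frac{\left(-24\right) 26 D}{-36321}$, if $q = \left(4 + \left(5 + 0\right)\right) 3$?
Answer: $\frac{181907524}{249440521} \approx 0.72926$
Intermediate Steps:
$q = 27$ ($q = \left(4 + 5\right) 3 = 9 \cdot 3 = 27$)
$D = 27$
$\frac{2734 \left(-2\right)}{-20603} + \frac{\left(-24\right) 26 D}{-36321} = \frac{2734 \left(-2\right)}{-20603} + \frac{\left(-24\right) 26 \cdot 27}{-36321} = \left(-5468\right) \left(- \frac{1}{20603}\right) + \left(-624\right) 27 \left(- \frac{1}{36321}\right) = \frac{5468}{20603} - - \frac{5616}{12107} = \frac{5468}{20603} + \frac{5616}{12107} = \frac{181907524}{249440521}$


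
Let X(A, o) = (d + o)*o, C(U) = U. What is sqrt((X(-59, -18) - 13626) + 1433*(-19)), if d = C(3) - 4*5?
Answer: I*sqrt(40223) ≈ 200.56*I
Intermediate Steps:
d = -17 (d = 3 - 4*5 = 3 - 20 = -17)
X(A, o) = o*(-17 + o) (X(A, o) = (-17 + o)*o = o*(-17 + o))
sqrt((X(-59, -18) - 13626) + 1433*(-19)) = sqrt((-18*(-17 - 18) - 13626) + 1433*(-19)) = sqrt((-18*(-35) - 13626) - 27227) = sqrt((630 - 13626) - 27227) = sqrt(-12996 - 27227) = sqrt(-40223) = I*sqrt(40223)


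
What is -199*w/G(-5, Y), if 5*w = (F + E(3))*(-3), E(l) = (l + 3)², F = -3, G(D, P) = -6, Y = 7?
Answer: -6567/10 ≈ -656.70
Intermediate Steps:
E(l) = (3 + l)²
w = -99/5 (w = ((-3 + (3 + 3)²)*(-3))/5 = ((-3 + 6²)*(-3))/5 = ((-3 + 36)*(-3))/5 = (33*(-3))/5 = (⅕)*(-99) = -99/5 ≈ -19.800)
-199*w/G(-5, Y) = -(-19701)/(5*(-6)) = -(-19701)*(-1)/(5*6) = -199*33/10 = -6567/10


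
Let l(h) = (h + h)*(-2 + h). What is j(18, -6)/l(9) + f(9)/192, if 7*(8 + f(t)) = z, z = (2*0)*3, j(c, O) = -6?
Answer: -5/56 ≈ -0.089286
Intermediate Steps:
l(h) = 2*h*(-2 + h) (l(h) = (2*h)*(-2 + h) = 2*h*(-2 + h))
z = 0 (z = 0*3 = 0)
f(t) = -8 (f(t) = -8 + (1/7)*0 = -8 + 0 = -8)
j(18, -6)/l(9) + f(9)/192 = -6*1/(18*(-2 + 9)) - 8/192 = -6/(2*9*7) - 8*1/192 = -6/126 - 1/24 = -6*1/126 - 1/24 = -1/21 - 1/24 = -5/56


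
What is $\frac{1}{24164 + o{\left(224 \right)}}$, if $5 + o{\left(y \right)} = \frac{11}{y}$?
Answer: $\frac{224}{5411627} \approx 4.1392 \cdot 10^{-5}$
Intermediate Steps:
$o{\left(y \right)} = -5 + \frac{11}{y}$
$\frac{1}{24164 + o{\left(224 \right)}} = \frac{1}{24164 - \left(5 - \frac{11}{224}\right)} = \frac{1}{24164 + \left(-5 + 11 \cdot \frac{1}{224}\right)} = \frac{1}{24164 + \left(-5 + \frac{11}{224}\right)} = \frac{1}{24164 - \frac{1109}{224}} = \frac{1}{\frac{5411627}{224}} = \frac{224}{5411627}$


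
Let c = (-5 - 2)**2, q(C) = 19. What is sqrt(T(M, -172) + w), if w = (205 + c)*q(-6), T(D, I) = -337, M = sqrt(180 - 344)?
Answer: 67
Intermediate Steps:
M = 2*I*sqrt(41) (M = sqrt(-164) = 2*I*sqrt(41) ≈ 12.806*I)
c = 49 (c = (-7)**2 = 49)
w = 4826 (w = (205 + 49)*19 = 254*19 = 4826)
sqrt(T(M, -172) + w) = sqrt(-337 + 4826) = sqrt(4489) = 67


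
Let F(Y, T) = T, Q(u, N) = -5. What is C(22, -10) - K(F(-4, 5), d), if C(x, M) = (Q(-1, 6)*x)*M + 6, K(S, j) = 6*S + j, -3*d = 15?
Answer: 1081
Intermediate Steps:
d = -5 (d = -⅓*15 = -5)
K(S, j) = j + 6*S
C(x, M) = 6 - 5*M*x (C(x, M) = (-5*x)*M + 6 = -5*M*x + 6 = 6 - 5*M*x)
C(22, -10) - K(F(-4, 5), d) = (6 - 5*(-10)*22) - (-5 + 6*5) = (6 + 1100) - (-5 + 30) = 1106 - 1*25 = 1106 - 25 = 1081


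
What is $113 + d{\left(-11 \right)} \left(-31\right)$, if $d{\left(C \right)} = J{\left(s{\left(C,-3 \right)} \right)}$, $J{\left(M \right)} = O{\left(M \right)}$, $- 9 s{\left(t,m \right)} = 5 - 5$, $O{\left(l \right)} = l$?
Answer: $113$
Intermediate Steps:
$s{\left(t,m \right)} = 0$ ($s{\left(t,m \right)} = - \frac{5 - 5}{9} = \left(- \frac{1}{9}\right) 0 = 0$)
$J{\left(M \right)} = M$
$d{\left(C \right)} = 0$
$113 + d{\left(-11 \right)} \left(-31\right) = 113 + 0 \left(-31\right) = 113 + 0 = 113$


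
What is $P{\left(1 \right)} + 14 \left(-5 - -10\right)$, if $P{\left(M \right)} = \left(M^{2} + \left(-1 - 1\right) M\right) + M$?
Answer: $70$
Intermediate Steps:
$P{\left(M \right)} = M^{2} - M$ ($P{\left(M \right)} = \left(M^{2} + \left(-1 - 1\right) M\right) + M = \left(M^{2} - 2 M\right) + M = M^{2} - M$)
$P{\left(1 \right)} + 14 \left(-5 - -10\right) = 1 \left(-1 + 1\right) + 14 \left(-5 - -10\right) = 1 \cdot 0 + 14 \left(-5 + 10\right) = 0 + 14 \cdot 5 = 0 + 70 = 70$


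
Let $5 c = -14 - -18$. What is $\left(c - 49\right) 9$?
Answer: $- \frac{2169}{5} \approx -433.8$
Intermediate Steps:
$c = \frac{4}{5}$ ($c = \frac{-14 - -18}{5} = \frac{-14 + 18}{5} = \frac{1}{5} \cdot 4 = \frac{4}{5} \approx 0.8$)
$\left(c - 49\right) 9 = \left(\frac{4}{5} - 49\right) 9 = \left(- \frac{241}{5}\right) 9 = - \frac{2169}{5}$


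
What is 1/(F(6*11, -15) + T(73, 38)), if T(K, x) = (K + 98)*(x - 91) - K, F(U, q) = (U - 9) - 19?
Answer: -1/9098 ≈ -0.00010991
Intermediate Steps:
F(U, q) = -28 + U (F(U, q) = (-9 + U) - 19 = -28 + U)
T(K, x) = -K + (-91 + x)*(98 + K) (T(K, x) = (98 + K)*(-91 + x) - K = (-91 + x)*(98 + K) - K = -K + (-91 + x)*(98 + K))
1/(F(6*11, -15) + T(73, 38)) = 1/((-28 + 6*11) + (-8918 - 92*73 + 98*38 + 73*38)) = 1/((-28 + 66) + (-8918 - 6716 + 3724 + 2774)) = 1/(38 - 9136) = 1/(-9098) = -1/9098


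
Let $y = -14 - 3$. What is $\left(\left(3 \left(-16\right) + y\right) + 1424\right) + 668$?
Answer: $2027$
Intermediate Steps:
$y = -17$
$\left(\left(3 \left(-16\right) + y\right) + 1424\right) + 668 = \left(\left(3 \left(-16\right) - 17\right) + 1424\right) + 668 = \left(\left(-48 - 17\right) + 1424\right) + 668 = \left(-65 + 1424\right) + 668 = 1359 + 668 = 2027$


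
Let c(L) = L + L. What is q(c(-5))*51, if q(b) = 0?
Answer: 0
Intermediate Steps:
c(L) = 2*L
q(c(-5))*51 = 0*51 = 0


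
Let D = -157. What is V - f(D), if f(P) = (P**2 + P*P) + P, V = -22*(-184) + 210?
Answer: -44883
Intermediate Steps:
V = 4258 (V = 4048 + 210 = 4258)
f(P) = P + 2*P**2 (f(P) = (P**2 + P**2) + P = 2*P**2 + P = P + 2*P**2)
V - f(D) = 4258 - (-157)*(1 + 2*(-157)) = 4258 - (-157)*(1 - 314) = 4258 - (-157)*(-313) = 4258 - 1*49141 = 4258 - 49141 = -44883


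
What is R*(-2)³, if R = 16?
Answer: -128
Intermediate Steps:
R*(-2)³ = 16*(-2)³ = 16*(-8) = -128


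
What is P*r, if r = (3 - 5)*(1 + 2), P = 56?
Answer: -336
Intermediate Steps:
r = -6 (r = -2*3 = -6)
P*r = 56*(-6) = -336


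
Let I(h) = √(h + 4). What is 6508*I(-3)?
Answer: 6508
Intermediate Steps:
I(h) = √(4 + h)
6508*I(-3) = 6508*√(4 - 3) = 6508*√1 = 6508*1 = 6508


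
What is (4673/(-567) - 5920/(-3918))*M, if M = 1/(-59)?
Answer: 2492029/21844809 ≈ 0.11408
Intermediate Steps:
M = -1/59 ≈ -0.016949
(4673/(-567) - 5920/(-3918))*M = (4673/(-567) - 5920/(-3918))*(-1/59) = (4673*(-1/567) - 5920*(-1/3918))*(-1/59) = (-4673/567 + 2960/1959)*(-1/59) = -2492029/370251*(-1/59) = 2492029/21844809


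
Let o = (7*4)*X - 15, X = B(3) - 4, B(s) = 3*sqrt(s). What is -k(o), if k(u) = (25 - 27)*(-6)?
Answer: -12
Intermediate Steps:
X = -4 + 3*sqrt(3) (X = 3*sqrt(3) - 4 = -4 + 3*sqrt(3) ≈ 1.1962)
o = -127 + 84*sqrt(3) (o = (7*4)*(-4 + 3*sqrt(3)) - 15 = 28*(-4 + 3*sqrt(3)) - 15 = (-112 + 84*sqrt(3)) - 15 = -127 + 84*sqrt(3) ≈ 18.492)
k(u) = 12 (k(u) = -2*(-6) = 12)
-k(o) = -1*12 = -12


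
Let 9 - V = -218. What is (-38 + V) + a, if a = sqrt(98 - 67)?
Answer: 189 + sqrt(31) ≈ 194.57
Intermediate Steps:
V = 227 (V = 9 - 1*(-218) = 9 + 218 = 227)
a = sqrt(31) ≈ 5.5678
(-38 + V) + a = (-38 + 227) + sqrt(31) = 189 + sqrt(31)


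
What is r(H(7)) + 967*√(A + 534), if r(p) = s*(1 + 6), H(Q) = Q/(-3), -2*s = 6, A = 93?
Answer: -21 + 967*√627 ≈ 24193.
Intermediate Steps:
s = -3 (s = -½*6 = -3)
H(Q) = -Q/3 (H(Q) = Q*(-⅓) = -Q/3)
r(p) = -21 (r(p) = -3*(1 + 6) = -3*7 = -21)
r(H(7)) + 967*√(A + 534) = -21 + 967*√(93 + 534) = -21 + 967*√627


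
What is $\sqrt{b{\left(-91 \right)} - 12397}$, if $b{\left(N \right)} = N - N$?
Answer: $7 i \sqrt{253} \approx 111.34 i$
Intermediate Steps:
$b{\left(N \right)} = 0$
$\sqrt{b{\left(-91 \right)} - 12397} = \sqrt{0 - 12397} = \sqrt{-12397} = 7 i \sqrt{253}$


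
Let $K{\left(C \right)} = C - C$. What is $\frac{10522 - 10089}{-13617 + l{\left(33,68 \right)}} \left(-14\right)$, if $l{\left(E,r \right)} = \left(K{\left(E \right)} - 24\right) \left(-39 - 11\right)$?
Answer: $\frac{6062}{12417} \approx 0.4882$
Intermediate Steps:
$K{\left(C \right)} = 0$
$l{\left(E,r \right)} = 1200$ ($l{\left(E,r \right)} = \left(0 - 24\right) \left(-39 - 11\right) = \left(-24\right) \left(-50\right) = 1200$)
$\frac{10522 - 10089}{-13617 + l{\left(33,68 \right)}} \left(-14\right) = \frac{10522 - 10089}{-13617 + 1200} \left(-14\right) = \frac{433}{-12417} \left(-14\right) = 433 \left(- \frac{1}{12417}\right) \left(-14\right) = \left(- \frac{433}{12417}\right) \left(-14\right) = \frac{6062}{12417}$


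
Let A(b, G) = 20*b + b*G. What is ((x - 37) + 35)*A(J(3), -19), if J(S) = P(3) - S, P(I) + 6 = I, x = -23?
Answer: 150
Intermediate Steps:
P(I) = -6 + I
J(S) = -3 - S (J(S) = (-6 + 3) - S = -3 - S)
A(b, G) = 20*b + G*b
((x - 37) + 35)*A(J(3), -19) = ((-23 - 37) + 35)*((-3 - 1*3)*(20 - 19)) = (-60 + 35)*((-3 - 3)*1) = -(-150) = -25*(-6) = 150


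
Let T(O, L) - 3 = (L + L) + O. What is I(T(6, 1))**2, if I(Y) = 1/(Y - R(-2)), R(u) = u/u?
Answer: 1/100 ≈ 0.010000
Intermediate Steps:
R(u) = 1
T(O, L) = 3 + O + 2*L (T(O, L) = 3 + ((L + L) + O) = 3 + (2*L + O) = 3 + (O + 2*L) = 3 + O + 2*L)
I(Y) = 1/(-1 + Y) (I(Y) = 1/(Y - 1*1) = 1/(Y - 1) = 1/(-1 + Y))
I(T(6, 1))**2 = (1/(-1 + (3 + 6 + 2*1)))**2 = (1/(-1 + (3 + 6 + 2)))**2 = (1/(-1 + 11))**2 = (1/10)**2 = 1/100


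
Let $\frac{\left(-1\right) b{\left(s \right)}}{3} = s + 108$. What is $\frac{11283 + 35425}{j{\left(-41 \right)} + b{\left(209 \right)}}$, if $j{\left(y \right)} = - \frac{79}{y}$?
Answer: $- \frac{478757}{9728} \approx -49.214$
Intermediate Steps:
$b{\left(s \right)} = -324 - 3 s$ ($b{\left(s \right)} = - 3 \left(s + 108\right) = - 3 \left(108 + s\right) = -324 - 3 s$)
$\frac{11283 + 35425}{j{\left(-41 \right)} + b{\left(209 \right)}} = \frac{11283 + 35425}{- \frac{79}{-41} - 951} = \frac{46708}{\left(-79\right) \left(- \frac{1}{41}\right) - 951} = \frac{46708}{\frac{79}{41} - 951} = \frac{46708}{- \frac{38912}{41}} = 46708 \left(- \frac{41}{38912}\right) = - \frac{478757}{9728}$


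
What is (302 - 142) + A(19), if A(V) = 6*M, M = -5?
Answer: 130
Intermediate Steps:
A(V) = -30 (A(V) = 6*(-5) = -30)
(302 - 142) + A(19) = (302 - 142) - 30 = 160 - 30 = 130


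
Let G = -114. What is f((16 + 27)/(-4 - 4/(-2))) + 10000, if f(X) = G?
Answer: 9886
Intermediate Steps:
f(X) = -114
f((16 + 27)/(-4 - 4/(-2))) + 10000 = -114 + 10000 = 9886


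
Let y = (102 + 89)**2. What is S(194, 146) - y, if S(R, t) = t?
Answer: -36335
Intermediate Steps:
y = 36481 (y = 191**2 = 36481)
S(194, 146) - y = 146 - 1*36481 = 146 - 36481 = -36335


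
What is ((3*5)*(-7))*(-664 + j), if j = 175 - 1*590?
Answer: 113295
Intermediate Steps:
j = -415 (j = 175 - 590 = -415)
((3*5)*(-7))*(-664 + j) = ((3*5)*(-7))*(-664 - 415) = (15*(-7))*(-1079) = -105*(-1079) = 113295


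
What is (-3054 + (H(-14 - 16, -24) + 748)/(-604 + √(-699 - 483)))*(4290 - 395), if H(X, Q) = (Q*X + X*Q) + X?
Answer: -2179371928490/182999 - 4202705*I*√1182/182999 ≈ -1.1909e+7 - 789.57*I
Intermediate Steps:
H(X, Q) = X + 2*Q*X (H(X, Q) = (Q*X + Q*X) + X = 2*Q*X + X = X + 2*Q*X)
(-3054 + (H(-14 - 16, -24) + 748)/(-604 + √(-699 - 483)))*(4290 - 395) = (-3054 + ((-14 - 16)*(1 + 2*(-24)) + 748)/(-604 + √(-699 - 483)))*(4290 - 395) = (-3054 + (-30*(1 - 48) + 748)/(-604 + √(-1182)))*3895 = (-3054 + (-30*(-47) + 748)/(-604 + I*√1182))*3895 = (-3054 + (1410 + 748)/(-604 + I*√1182))*3895 = (-3054 + 2158/(-604 + I*√1182))*3895 = -11895330 + 8405410/(-604 + I*√1182)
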